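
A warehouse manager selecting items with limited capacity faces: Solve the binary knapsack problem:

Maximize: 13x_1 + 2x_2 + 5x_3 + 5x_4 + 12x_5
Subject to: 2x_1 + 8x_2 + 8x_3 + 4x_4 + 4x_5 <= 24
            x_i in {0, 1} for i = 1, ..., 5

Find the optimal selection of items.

Items: item 1 (v=13, w=2), item 2 (v=2, w=8), item 3 (v=5, w=8), item 4 (v=5, w=4), item 5 (v=12, w=4)
Capacity: 24
Checking all 32 subsets (w = total weight, v = total value):
  {}: w = 0, v = 0
  {1}: w = 2, v = 13
  {2}: w = 8, v = 2
  {3}: w = 8, v = 5
  {4}: w = 4, v = 5
  {5}: w = 4, v = 12
  {1, 2}: w = 10, v = 15
  {1, 3}: w = 10, v = 18
  {1, 4}: w = 6, v = 18
  {1, 5}: w = 6, v = 25
  {2, 3}: w = 16, v = 7
  {2, 4}: w = 12, v = 7
  {2, 5}: w = 12, v = 14
  {3, 4}: w = 12, v = 10
  {3, 5}: w = 12, v = 17
  {4, 5}: w = 8, v = 17
  {1, 2, 3}: w = 18, v = 20
  {1, 2, 4}: w = 14, v = 20
  {1, 2, 5}: w = 14, v = 27
  {1, 3, 4}: w = 14, v = 23
  {1, 3, 5}: w = 14, v = 30
  {1, 4, 5}: w = 10, v = 30
  {2, 3, 4}: w = 20, v = 12
  {2, 3, 5}: w = 20, v = 19
  {2, 4, 5}: w = 16, v = 19
  {3, 4, 5}: w = 16, v = 22
  {1, 2, 3, 4}: w = 22, v = 25
  {1, 2, 3, 5}: w = 22, v = 32
  {1, 2, 4, 5}: w = 18, v = 32
  {1, 3, 4, 5}: w = 18, v = 35
  {2, 3, 4, 5}: w = 24, v = 24
  {1, 2, 3, 4, 5}: w = 26 > 24, infeasible
Best feasible subset: items [1, 3, 4, 5]
Total weight: 18 <= 24, total value: 35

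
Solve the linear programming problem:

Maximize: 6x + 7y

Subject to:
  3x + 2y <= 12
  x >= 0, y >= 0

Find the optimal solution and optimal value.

The feasible region has vertices at [(0, 0), (4, 0), (0, 6)].
Checking objective 6x + 7y at each vertex:
  (0, 0): 6*0 + 7*0 = 0
  (4, 0): 6*4 + 7*0 = 24
  (0, 6): 6*0 + 7*6 = 42
Maximum is 42 at (0, 6).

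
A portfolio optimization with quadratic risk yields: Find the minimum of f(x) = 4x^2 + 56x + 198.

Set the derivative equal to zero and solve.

f(x) = 4x^2 + 56x + 198
f'(x) = 8x + (56) = 0
x = -56/8 = -7
f(-7) = 2
Since f''(x) = 8 > 0, this is a minimum.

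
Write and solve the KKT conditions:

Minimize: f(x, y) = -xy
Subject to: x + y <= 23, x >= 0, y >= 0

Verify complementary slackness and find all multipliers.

Problem: min -xy s.t. x + y <= 23 (multiplier lambda), x >= 0 (mu_x), y >= 0 (mu_y)
KKT stationarity: -y + lambda - mu_x = 0, -x + lambda - mu_y = 0, with lambda, mu_x, mu_y >= 0
Complementary slackness: lambda*(x + y - 23) = 0, mu_x*x = 0, mu_y*y = 0
If lambda = 0: y = -mu_x <= 0 and x = -mu_y <= 0 force x = y = 0 with f = 0; but x = y = 23/2 is feasible with f = -529/4 < 0, so this is not the minimum. Hence lambda > 0 and x + y = 23.
Try x > 0, y > 0 (so mu_x = mu_y = 0): y = lambda, x = lambda => x = y = lambda
x + y = 23 => 2*lambda = 23 => lambda = 23/2
x* = y* = 23/2 > 0, consistent with mu_x = mu_y = 0.
(Any feasible point with x = 0 or y = 0 has f = 0 > -529/4, so the minimum is not on those boundaries.)
min(-xy) = -529/4 (i.e. max xy = 529/4)
Multipliers: lambda = 23/2, mu_x = 0, mu_y = 0
Complementary slackness: lambda*(x + y - 23) = 23/2*(23/2 + 23/2 - 23) = 0, mu_x*x = 0*23/2 = 0, mu_y*y = 0*23/2 = 0. Satisfied.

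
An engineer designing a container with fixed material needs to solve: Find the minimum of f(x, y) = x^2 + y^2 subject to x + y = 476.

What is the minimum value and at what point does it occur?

Substitute y = 476 - x into f(x,y) = x^2 + y^2:
g(x) = x^2 + (476 - x)^2 = 2x^2 - 952x + 226576
g'(x) = 4x - 952 = 0  =>  x = 238
y = 476 - 238 = 238
Minimum value = 238^2 + 238^2 = 113288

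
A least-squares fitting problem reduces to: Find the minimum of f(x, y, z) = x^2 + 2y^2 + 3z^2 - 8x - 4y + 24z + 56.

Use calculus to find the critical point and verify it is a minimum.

f(x,y,z) = x^2 + 2y^2 + 3z^2 - 8x - 4y + 24z + 56
df/dx = 2x + (-8) = 0 => x = 4
df/dy = 4y + (-4) = 0 => y = 1
df/dz = 6z + (24) = 0 => z = -4
f(4,1,-4) = 1*(4)^2 + 2*(1)^2 + 3*(-4)^2 + -8*(4) + -4*(1) + 24*(-4) + 56 = -10
Hessian is diagonal with entries 2, 4, 6 > 0, confirmed minimum.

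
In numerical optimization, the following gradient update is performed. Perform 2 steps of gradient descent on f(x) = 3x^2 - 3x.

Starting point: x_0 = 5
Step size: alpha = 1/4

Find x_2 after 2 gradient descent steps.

f(x) = 3x^2 - 3x, f'(x) = 6x + (-3)
Step 1: f'(5) = 27, x_1 = 5 - 1/4 * 27 = -7/4
Step 2: f'(-7/4) = -27/2, x_2 = -7/4 - 1/4 * -27/2 = 13/8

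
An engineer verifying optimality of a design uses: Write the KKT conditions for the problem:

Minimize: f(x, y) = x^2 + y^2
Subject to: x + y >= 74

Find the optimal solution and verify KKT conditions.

KKT conditions for min x^2 + y^2 s.t. x + y >= 74:
Stationarity: 2x = mu, 2y = mu
So x = y = mu/2.
Complementary slackness: mu*(x + y - 74) = 0
Primal feasibility: x + y >= 74; dual feasibility: mu >= 0
If mu = 0 then x = y = 0, but 0 + 0 < 74 is infeasible, so the constraint is active.
Constraint active: x + y = 2*(mu/2) = 74 => mu = 74
x = y = 37, f = 2738
Verify: stationarity 2*37 = 74 = mu; primal 37 + 37 = 74 >= 74; dual mu = 74 >= 0; complementary slackness 74*(74 - 74) = 0. All KKT conditions hold.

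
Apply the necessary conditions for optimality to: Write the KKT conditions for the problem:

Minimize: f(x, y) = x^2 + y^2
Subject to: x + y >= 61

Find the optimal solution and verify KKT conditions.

KKT conditions for min x^2 + y^2 s.t. x + y >= 61:
Stationarity: 2x = mu, 2y = mu
So x = y = mu/2.
Complementary slackness: mu*(x + y - 61) = 0
Primal feasibility: x + y >= 61; dual feasibility: mu >= 0
If mu = 0 then x = y = 0, but 0 + 0 < 61 is infeasible, so the constraint is active.
Constraint active: x + y = 2*(mu/2) = 61 => mu = 61
x = y = 61/2, f = 3721/2
Verify: stationarity 2*(61/2) = 61 = mu; primal 61/2 + 61/2 = 61 >= 61; dual mu = 61 >= 0; complementary slackness 61*(61 - 61) = 0. All KKT conditions hold.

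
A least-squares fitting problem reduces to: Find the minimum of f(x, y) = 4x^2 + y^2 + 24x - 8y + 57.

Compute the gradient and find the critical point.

f(x,y) = 4x^2 + y^2 + 24x - 8y + 57
df/dx = 8x + (24) = 0  =>  x = -3
df/dy = 2y + (-8) = 0  =>  y = 4
f(-3, 4) = 4*(-3)^2 + 1*(4)^2 + 24*(-3) + -8*(4) + 57 = 5
Hessian is diagonal with entries 8, 2 > 0, so this is a minimum.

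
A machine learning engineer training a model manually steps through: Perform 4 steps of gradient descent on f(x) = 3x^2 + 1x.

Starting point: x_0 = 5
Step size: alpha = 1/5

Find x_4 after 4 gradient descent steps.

f(x) = 3x^2 + 1x, f'(x) = 6x + (1)
Step 1: f'(5) = 31, x_1 = 5 - 1/5 * 31 = -6/5
Step 2: f'(-6/5) = -31/5, x_2 = -6/5 - 1/5 * -31/5 = 1/25
Step 3: f'(1/25) = 31/25, x_3 = 1/25 - 1/5 * 31/25 = -26/125
Step 4: f'(-26/125) = -31/125, x_4 = -26/125 - 1/5 * -31/125 = -99/625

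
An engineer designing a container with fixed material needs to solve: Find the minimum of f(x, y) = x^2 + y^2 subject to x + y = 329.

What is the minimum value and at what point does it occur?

Substitute y = 329 - x into f(x,y) = x^2 + y^2:
g(x) = x^2 + (329 - x)^2 = 2x^2 - 658x + 108241
g'(x) = 4x - 658 = 0  =>  x = 329/2
y = 329 - 329/2 = 329/2
Minimum value = (329/2)^2 + (329/2)^2 = 108241/2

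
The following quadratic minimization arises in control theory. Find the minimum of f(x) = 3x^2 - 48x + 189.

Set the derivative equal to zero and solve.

f(x) = 3x^2 - 48x + 189
f'(x) = 6x + (-48) = 0
x = 48/6 = 8
f(8) = -3
Since f''(x) = 6 > 0, this is a minimum.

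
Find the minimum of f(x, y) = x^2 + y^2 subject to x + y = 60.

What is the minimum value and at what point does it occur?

Substitute y = 60 - x into f(x,y) = x^2 + y^2:
g(x) = x^2 + (60 - x)^2 = 2x^2 - 120x + 3600
g'(x) = 4x - 120 = 0  =>  x = 30
y = 60 - 30 = 30
Minimum value = 30^2 + 30^2 = 1800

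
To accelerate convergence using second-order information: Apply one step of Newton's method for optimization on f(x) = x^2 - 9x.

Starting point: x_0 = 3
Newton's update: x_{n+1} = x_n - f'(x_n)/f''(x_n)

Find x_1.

f(x) = x^2 - 9x
f'(x) = 2x + (-9), f''(x) = 2
Newton step: x_1 = x_0 - f'(x_0)/f''(x_0)
f'(3) = -3
x_1 = 3 - -3/2 = 9/2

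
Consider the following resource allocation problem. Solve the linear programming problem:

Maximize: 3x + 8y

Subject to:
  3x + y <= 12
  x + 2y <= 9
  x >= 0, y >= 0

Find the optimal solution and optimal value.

Feasible vertices: (0, 0), (0, 9/2), (3, 3), (4, 0)
Objective 3x + 8y at each:
  (0, 0): 0
  (0, 9/2): 36
  (3, 3): 33
  (4, 0): 12
Maximum is 36 at (0, 9/2).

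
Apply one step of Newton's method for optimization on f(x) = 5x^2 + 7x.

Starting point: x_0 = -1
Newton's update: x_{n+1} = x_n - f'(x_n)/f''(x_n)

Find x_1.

f(x) = 5x^2 + 7x
f'(x) = 10x + (7), f''(x) = 10
Newton step: x_1 = x_0 - f'(x_0)/f''(x_0)
f'(-1) = -3
x_1 = -1 - -3/10 = -7/10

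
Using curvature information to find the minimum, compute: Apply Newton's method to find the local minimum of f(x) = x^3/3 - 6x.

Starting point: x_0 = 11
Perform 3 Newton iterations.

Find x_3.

f(x) = x^3/3 - 6x
f'(x) = x^2 - 6, f''(x) = 2x
Newton update: x_{n+1} = x_n - (x_n^2 - 6)/(2*x_n)
Step 1: x_0 = 11, f'=115, f''=22, x_1 = 127/22
Step 2: x_1 = 127/22, f'=13225/484, f''=127/11, x_2 = 19033/5588
Step 3: x_2 = 19033/5588, f'=174900625/31225744, f''=19033/2794, x_3 = 549609553/212712808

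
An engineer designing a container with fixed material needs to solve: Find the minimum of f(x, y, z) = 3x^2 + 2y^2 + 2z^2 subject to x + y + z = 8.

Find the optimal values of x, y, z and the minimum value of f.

Using Lagrange multipliers on f = 3x^2 + 2y^2 + 2z^2 with constraint x + y + z = 8:
Conditions: 2*3*x = lambda, 2*2*y = lambda, 2*2*z = lambda
So x = lambda/6, y = lambda/4, z = lambda/4
Substituting into constraint: lambda * (2/3) = 8
lambda = 12
x = 2, y = 3, z = 3
Minimum value = 48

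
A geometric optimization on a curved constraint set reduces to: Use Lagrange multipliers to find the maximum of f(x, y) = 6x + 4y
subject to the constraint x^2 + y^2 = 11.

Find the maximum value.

Set up Lagrange conditions: grad f = lambda * grad g
  6 = 2*lambda*x
  4 = 2*lambda*y
From these: x/y = 6/4, so x = 6t, y = 4t for some t.
Substitute into constraint: (6t)^2 + (4t)^2 = 11
  t^2 * 52 = 11
  t = sqrt(11/52)
Maximum = 6*x + 4*y = (6^2 + 4^2)*t = 52 * sqrt(11/52) = sqrt(572)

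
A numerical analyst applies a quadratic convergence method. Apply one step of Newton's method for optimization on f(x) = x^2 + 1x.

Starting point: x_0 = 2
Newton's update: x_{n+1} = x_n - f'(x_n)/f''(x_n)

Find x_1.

f(x) = x^2 + 1x
f'(x) = 2x + (1), f''(x) = 2
Newton step: x_1 = x_0 - f'(x_0)/f''(x_0)
f'(2) = 5
x_1 = 2 - 5/2 = -1/2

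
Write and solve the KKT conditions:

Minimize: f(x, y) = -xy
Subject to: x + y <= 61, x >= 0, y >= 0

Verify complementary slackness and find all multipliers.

Problem: min -xy s.t. x + y <= 61 (multiplier lambda), x >= 0 (mu_x), y >= 0 (mu_y)
KKT stationarity: -y + lambda - mu_x = 0, -x + lambda - mu_y = 0, with lambda, mu_x, mu_y >= 0
Complementary slackness: lambda*(x + y - 61) = 0, mu_x*x = 0, mu_y*y = 0
If lambda = 0: y = -mu_x <= 0 and x = -mu_y <= 0 force x = y = 0 with f = 0; but x = y = 61/2 is feasible with f = -3721/4 < 0, so this is not the minimum. Hence lambda > 0 and x + y = 61.
Try x > 0, y > 0 (so mu_x = mu_y = 0): y = lambda, x = lambda => x = y = lambda
x + y = 61 => 2*lambda = 61 => lambda = 61/2
x* = y* = 61/2 > 0, consistent with mu_x = mu_y = 0.
(Any feasible point with x = 0 or y = 0 has f = 0 > -3721/4, so the minimum is not on those boundaries.)
min(-xy) = -3721/4 (i.e. max xy = 3721/4)
Multipliers: lambda = 61/2, mu_x = 0, mu_y = 0
Complementary slackness: lambda*(x + y - 61) = 61/2*(61/2 + 61/2 - 61) = 0, mu_x*x = 0*61/2 = 0, mu_y*y = 0*61/2 = 0. Satisfied.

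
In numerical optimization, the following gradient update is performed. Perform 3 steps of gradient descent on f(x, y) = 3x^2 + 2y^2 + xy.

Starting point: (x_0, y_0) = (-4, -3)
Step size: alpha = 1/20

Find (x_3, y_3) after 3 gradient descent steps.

f(x,y) = 3x^2 + 2y^2 + xy
grad_x = 6x + 1y, grad_y = 4y + 1x
Step 1: grad = (-27, -16), (-53/20, -11/5)
Step 2: grad = (-181/10, -229/20), (-349/200, -651/400)
Step 3: grad = (-4839/400, -1651/200), (-9121/8000, -4859/4000)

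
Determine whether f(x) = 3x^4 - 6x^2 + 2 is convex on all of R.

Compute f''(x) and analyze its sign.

f(x) = 3x^4 - 6x^2 + 2
f'(x) = 12x^3 + -12x
f''(x) = 36x^2 + -12
f''(0) = -12 < 0, so not convex near x = 0
Therefore, f is not globally convex on R.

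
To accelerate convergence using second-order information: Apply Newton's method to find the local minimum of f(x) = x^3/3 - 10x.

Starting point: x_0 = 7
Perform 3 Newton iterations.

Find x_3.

f(x) = x^3/3 - 10x
f'(x) = x^2 - 10, f''(x) = 2x
Newton update: x_{n+1} = x_n - (x_n^2 - 10)/(2*x_n)
Step 1: x_0 = 7, f'=39, f''=14, x_1 = 59/14
Step 2: x_1 = 59/14, f'=1521/196, f''=59/7, x_2 = 5441/1652
Step 3: x_2 = 5441/1652, f'=2313441/2729104, f''=5441/826, x_3 = 56895521/17977064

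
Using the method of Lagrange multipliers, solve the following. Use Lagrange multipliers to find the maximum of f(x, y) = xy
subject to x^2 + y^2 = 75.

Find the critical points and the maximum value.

Lagrange conditions: y = 2*lambda*x and x = 2*lambda*y
If x = 0 then y = 0, violating the constraint, so x, y != 0.
Dividing: y/x = x/y => x^2 = y^2 => y = x or y = -x
Constraint: 2x^2 = 75 => x^2 = 75/2 => x = +/-sqrt(75/2)
Critical points: (sqrt(75/2), sqrt(75/2)), (-sqrt(75/2), -sqrt(75/2)), (sqrt(75/2), -sqrt(75/2)), (-sqrt(75/2), sqrt(75/2))
  y = x:  xy = x^2 = 75/2  at (sqrt(75/2), sqrt(75/2)) and (-sqrt(75/2), -sqrt(75/2))
  y = -x: xy = -x^2 = -75/2 at (sqrt(75/2), -sqrt(75/2)) and (-sqrt(75/2), sqrt(75/2))
Maximum xy = 75/2 at (sqrt(75/2), sqrt(75/2)) and (-sqrt(75/2), -sqrt(75/2))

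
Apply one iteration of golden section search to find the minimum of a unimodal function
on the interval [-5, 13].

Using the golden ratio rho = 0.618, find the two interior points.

Golden section search on [-5, 13].
Golden ratio rho = 0.618 (approx).
Interior points:
  x_1 = -5 + (1-0.618)*18 = 1.8760
  x_2 = -5 + 0.618*18 = 6.1240
Compare f(x_1) and f(x_2) to determine which subinterval to keep.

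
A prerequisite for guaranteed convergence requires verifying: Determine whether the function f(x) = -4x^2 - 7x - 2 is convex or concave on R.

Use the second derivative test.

f(x) = -4x^2 - 7x - 2
f'(x) = -8x - 7
f''(x) = -8
Since f''(x) = -8 < 0 for all x, f is concave on R.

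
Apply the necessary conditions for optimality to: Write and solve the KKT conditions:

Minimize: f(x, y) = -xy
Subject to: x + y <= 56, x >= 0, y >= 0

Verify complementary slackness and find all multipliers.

Problem: min -xy s.t. x + y <= 56 (multiplier lambda), x >= 0 (mu_x), y >= 0 (mu_y)
KKT stationarity: -y + lambda - mu_x = 0, -x + lambda - mu_y = 0, with lambda, mu_x, mu_y >= 0
Complementary slackness: lambda*(x + y - 56) = 0, mu_x*x = 0, mu_y*y = 0
If lambda = 0: y = -mu_x <= 0 and x = -mu_y <= 0 force x = y = 0 with f = 0; but x = y = 28 is feasible with f = -784 < 0, so this is not the minimum. Hence lambda > 0 and x + y = 56.
Try x > 0, y > 0 (so mu_x = mu_y = 0): y = lambda, x = lambda => x = y = lambda
x + y = 56 => 2*lambda = 56 => lambda = 28
x* = y* = 28 > 0, consistent with mu_x = mu_y = 0.
(Any feasible point with x = 0 or y = 0 has f = 0 > -784, so the minimum is not on those boundaries.)
min(-xy) = -784 (i.e. max xy = 784)
Multipliers: lambda = 28, mu_x = 0, mu_y = 0
Complementary slackness: lambda*(x + y - 56) = 28*(28 + 28 - 56) = 0, mu_x*x = 0*28 = 0, mu_y*y = 0*28 = 0. Satisfied.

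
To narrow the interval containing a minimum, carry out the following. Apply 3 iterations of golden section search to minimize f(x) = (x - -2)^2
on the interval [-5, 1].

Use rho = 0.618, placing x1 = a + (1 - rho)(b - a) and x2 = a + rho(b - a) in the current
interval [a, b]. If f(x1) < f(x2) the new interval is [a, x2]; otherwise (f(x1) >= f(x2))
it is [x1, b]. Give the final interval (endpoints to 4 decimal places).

Golden section search for min of f(x) = (x - -2)^2 on [-5, 1].
Each step: x1 = a + (1 - rho)(b - a), x2 = a + rho(b - a); if f(x1) < f(x2) keep [a, x2], otherwise keep [x1, b].
Step 1: [-5.0000, 1.0000], x1=-2.7080 (f=0.5013), x2=-1.2920 (f=0.5013); f(x1) = f(x2) (tie, not '<') => keep [-2.7080, 1.0000]
Step 2: [-2.7080, 1.0000], x1=-1.2915 (f=0.5019), x2=-0.4165 (f=2.5076); f(x1) < f(x2) => keep [-2.7080, -0.4165]
Step 3: [-2.7080, -0.4165], x1=-1.8326 (f=0.0280), x2=-1.2918 (f=0.5015); f(x1) < f(x2) => keep [-2.7080, -1.2918]
Final interval: [-2.7080, -1.2918]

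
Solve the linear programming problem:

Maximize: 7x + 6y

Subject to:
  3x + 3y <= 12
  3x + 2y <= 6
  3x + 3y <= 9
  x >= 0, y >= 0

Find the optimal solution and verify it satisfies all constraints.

Feasible vertices: (0, 0), (0, 3), (2, 0)
Objective 7x + 6y at each vertex:
  (0, 0): 0
  (0, 3): 18
  (2, 0): 14
Maximum is 18 at (0, 3).
Verify constraints at (x, y) = (0, 3):
  3*0 + 3*3 = 9 <= 12
  3*0 + 2*3 = 6 <= 6 (active)
  3*0 + 3*3 = 9 <= 9 (active)
  x = 0 >= 0, y = 3 >= 0. All constraints satisfied.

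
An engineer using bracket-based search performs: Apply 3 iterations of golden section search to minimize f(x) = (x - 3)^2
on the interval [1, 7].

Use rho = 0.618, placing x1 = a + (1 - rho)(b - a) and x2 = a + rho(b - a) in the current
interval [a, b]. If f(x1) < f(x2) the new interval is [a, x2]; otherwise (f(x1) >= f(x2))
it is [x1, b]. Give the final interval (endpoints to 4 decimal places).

Golden section search for min of f(x) = (x - 3)^2 on [1, 7].
Each step: x1 = a + (1 - rho)(b - a), x2 = a + rho(b - a); if f(x1) < f(x2) keep [a, x2], otherwise keep [x1, b].
Step 1: [1.0000, 7.0000], x1=3.2920 (f=0.0853), x2=4.7080 (f=2.9173); f(x1) < f(x2) => keep [1.0000, 4.7080]
Step 2: [1.0000, 4.7080], x1=2.4165 (f=0.3405), x2=3.2915 (f=0.0850); f(x1) > f(x2) => keep [2.4165, 4.7080]
Step 3: [2.4165, 4.7080], x1=3.2918 (f=0.0852), x2=3.8326 (f=0.6933); f(x1) < f(x2) => keep [2.4165, 3.8326]
Final interval: [2.4165, 3.8326]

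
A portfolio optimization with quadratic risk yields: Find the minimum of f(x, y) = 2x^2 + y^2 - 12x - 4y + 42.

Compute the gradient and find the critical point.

f(x,y) = 2x^2 + y^2 - 12x - 4y + 42
df/dx = 4x + (-12) = 0  =>  x = 3
df/dy = 2y + (-4) = 0  =>  y = 2
f(3, 2) = 2*(3)^2 + 1*(2)^2 + -12*(3) + -4*(2) + 42 = 20
Hessian is diagonal with entries 4, 2 > 0, so this is a minimum.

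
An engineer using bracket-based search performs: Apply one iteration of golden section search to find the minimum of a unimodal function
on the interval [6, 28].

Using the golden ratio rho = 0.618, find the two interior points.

Golden section search on [6, 28].
Golden ratio rho = 0.618 (approx).
Interior points:
  x_1 = 6 + (1-0.618)*22 = 14.4040
  x_2 = 6 + 0.618*22 = 19.5960
Compare f(x_1) and f(x_2) to determine which subinterval to keep.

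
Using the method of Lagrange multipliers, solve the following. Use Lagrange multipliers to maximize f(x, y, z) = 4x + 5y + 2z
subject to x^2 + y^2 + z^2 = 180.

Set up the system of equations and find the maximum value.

Lagrange conditions: 4 = 2*lambda*x, 5 = 2*lambda*y, 2 = 2*lambda*z
So x:4 = y:5 = z:2, i.e. x = 4t, y = 5t, z = 2t
Constraint: t^2*(4^2 + 5^2 + 2^2) = 180
  t^2 * 45 = 180  =>  t = sqrt(4)
Maximum = 4*4t + 5*5t + 2*2t = 45*sqrt(4) = 90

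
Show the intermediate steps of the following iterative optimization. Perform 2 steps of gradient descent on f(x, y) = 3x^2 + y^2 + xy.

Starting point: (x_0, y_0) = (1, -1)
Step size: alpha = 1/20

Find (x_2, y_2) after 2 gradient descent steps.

f(x,y) = 3x^2 + y^2 + xy
grad_x = 6x + 1y, grad_y = 2y + 1x
Step 1: grad = (5, -1), (3/4, -19/20)
Step 2: grad = (71/20, -23/20), (229/400, -357/400)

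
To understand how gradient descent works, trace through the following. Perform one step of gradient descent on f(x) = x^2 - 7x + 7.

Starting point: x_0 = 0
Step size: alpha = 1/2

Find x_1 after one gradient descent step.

f(x) = x^2 - 7x + 7
f'(x) = 2x - 7
f'(0) = 2*0 + (-7) = -7
x_1 = x_0 - alpha * f'(x_0) = 0 - 1/2 * -7 = 7/2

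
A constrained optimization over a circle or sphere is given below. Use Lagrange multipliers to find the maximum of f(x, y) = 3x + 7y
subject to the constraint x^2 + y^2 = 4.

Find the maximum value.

Set up Lagrange conditions: grad f = lambda * grad g
  3 = 2*lambda*x
  7 = 2*lambda*y
From these: x/y = 3/7, so x = 3t, y = 7t for some t.
Substitute into constraint: (3t)^2 + (7t)^2 = 4
  t^2 * 58 = 4
  t = sqrt(4/58)
Maximum = 3*x + 7*y = (3^2 + 7^2)*t = 58 * sqrt(4/58) = sqrt(232)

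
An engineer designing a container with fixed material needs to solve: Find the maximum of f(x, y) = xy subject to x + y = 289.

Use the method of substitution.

Substitute y = 289 - x into f(x,y) = xy:
g(x) = x(289 - x) = 289x - x^2
g'(x) = 289 - 2x = 0  =>  x = 289/2
y = 289 - 289/2 = 289/2
Maximum value = (289/2) * (289/2) = 83521/4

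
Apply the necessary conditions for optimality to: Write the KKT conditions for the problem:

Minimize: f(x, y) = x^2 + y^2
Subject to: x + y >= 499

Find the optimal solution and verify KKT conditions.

KKT conditions for min x^2 + y^2 s.t. x + y >= 499:
Stationarity: 2x = mu, 2y = mu
So x = y = mu/2.
Complementary slackness: mu*(x + y - 499) = 0
Primal feasibility: x + y >= 499; dual feasibility: mu >= 0
If mu = 0 then x = y = 0, but 0 + 0 < 499 is infeasible, so the constraint is active.
Constraint active: x + y = 2*(mu/2) = 499 => mu = 499
x = y = 499/2, f = 249001/2
Verify: stationarity 2*(499/2) = 499 = mu; primal 499/2 + 499/2 = 499 >= 499; dual mu = 499 >= 0; complementary slackness 499*(499 - 499) = 0. All KKT conditions hold.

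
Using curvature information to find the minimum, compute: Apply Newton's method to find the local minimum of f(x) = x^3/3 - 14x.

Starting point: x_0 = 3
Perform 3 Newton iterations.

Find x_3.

f(x) = x^3/3 - 14x
f'(x) = x^2 - 14, f''(x) = 2x
Newton update: x_{n+1} = x_n - (x_n^2 - 14)/(2*x_n)
Step 1: x_0 = 3, f'=-5, f''=6, x_1 = 23/6
Step 2: x_1 = 23/6, f'=25/36, f''=23/3, x_2 = 1033/276
Step 3: x_2 = 1033/276, f'=625/76176, f''=1033/138, x_3 = 2133553/570216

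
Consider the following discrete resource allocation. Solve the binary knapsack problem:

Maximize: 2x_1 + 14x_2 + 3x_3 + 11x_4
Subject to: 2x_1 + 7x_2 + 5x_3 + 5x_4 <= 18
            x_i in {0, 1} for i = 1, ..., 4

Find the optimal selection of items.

Items: item 1 (v=2, w=2), item 2 (v=14, w=7), item 3 (v=3, w=5), item 4 (v=11, w=5)
Capacity: 18
Checking all 16 subsets (w = total weight, v = total value):
  {}: w = 0, v = 0
  {1}: w = 2, v = 2
  {2}: w = 7, v = 14
  {3}: w = 5, v = 3
  {4}: w = 5, v = 11
  {1, 2}: w = 9, v = 16
  {1, 3}: w = 7, v = 5
  {1, 4}: w = 7, v = 13
  {2, 3}: w = 12, v = 17
  {2, 4}: w = 12, v = 25
  {3, 4}: w = 10, v = 14
  {1, 2, 3}: w = 14, v = 19
  {1, 2, 4}: w = 14, v = 27
  {1, 3, 4}: w = 12, v = 16
  {2, 3, 4}: w = 17, v = 28
  {1, 2, 3, 4}: w = 19 > 18, infeasible
Best feasible subset: items [2, 3, 4]
Total weight: 17 <= 18, total value: 28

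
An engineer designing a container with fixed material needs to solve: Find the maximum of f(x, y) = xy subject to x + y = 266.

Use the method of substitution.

Substitute y = 266 - x into f(x,y) = xy:
g(x) = x(266 - x) = 266x - x^2
g'(x) = 266 - 2x = 0  =>  x = 133
y = 266 - 133 = 133
Maximum value = 133 * 133 = 17689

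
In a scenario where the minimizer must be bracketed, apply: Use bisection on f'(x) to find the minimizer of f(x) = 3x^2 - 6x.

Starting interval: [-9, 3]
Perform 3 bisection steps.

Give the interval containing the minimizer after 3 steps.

Finding critical point of f(x) = 3x^2 - 6x using bisection on f'(x) = 6x + -6.
f'(x) = 0 when x = 1.
Starting interval: [-9, 3]
Step 1: mid = -3, f'(mid) = -24, new interval = [-3, 3]
Step 2: mid = 0, f'(mid) = -6, new interval = [0, 3]
Step 3: mid = 3/2, f'(mid) = 3, new interval = [0, 3/2]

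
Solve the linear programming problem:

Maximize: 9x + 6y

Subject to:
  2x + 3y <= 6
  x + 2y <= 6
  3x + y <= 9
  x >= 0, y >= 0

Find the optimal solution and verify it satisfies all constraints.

Feasible vertices: (0, 0), (0, 2), (3, 0)
Objective 9x + 6y at each vertex:
  (0, 0): 0
  (0, 2): 12
  (3, 0): 27
Maximum is 27 at (3, 0).
Verify constraints at (x, y) = (3, 0):
  2*3 + 3*0 = 6 <= 6 (active)
  1*3 + 2*0 = 3 <= 6
  3*3 + 1*0 = 9 <= 9 (active)
  x = 3 >= 0, y = 0 >= 0. All constraints satisfied.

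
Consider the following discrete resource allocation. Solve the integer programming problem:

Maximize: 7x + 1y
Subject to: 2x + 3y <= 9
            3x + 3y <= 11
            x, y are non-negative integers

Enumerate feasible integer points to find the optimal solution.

Constraint 1: 2x + 3y <= 9
Constraint 2: 3x + 3y <= 11
Feasible x range (need y >= 0): 0 <= x <= min(9/2, 11/3) => x in {0, ..., 3}.
Enumerate feasible integer points row by row (the coefficient of y is 1 > 0, so for each x the largest feasible y gives the best value):
  x = 0: y <= min((9 - 2*0)/3, (11 - 3*0)/3) => y in {0, ..., 3}; best 7*0 + 1*3 = 3
  x = 1: y <= min((9 - 2*1)/3, (11 - 3*1)/3) => y in {0, ..., 2}; best 7*1 + 1*2 = 9
  x = 2: y <= min((9 - 2*2)/3, (11 - 3*2)/3) => y in {0, ..., 1}; best 7*2 + 1*1 = 15
  x = 3: y <= min((9 - 2*3)/3, (11 - 3*3)/3) => y in {0}; best 7*3 + 1*0 = 21
The maximum 7x + 1y = 21 is achieved at x = 3, y = 0.
Check: 2*3 + 3*0 = 6 <= 9 and 3*3 + 3*0 = 9 <= 11.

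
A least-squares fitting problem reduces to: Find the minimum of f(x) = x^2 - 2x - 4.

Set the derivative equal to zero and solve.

f(x) = x^2 - 2x - 4
f'(x) = 2x + (-2) = 0
x = 2/2 = 1
f(1) = -5
Since f''(x) = 2 > 0, this is a minimum.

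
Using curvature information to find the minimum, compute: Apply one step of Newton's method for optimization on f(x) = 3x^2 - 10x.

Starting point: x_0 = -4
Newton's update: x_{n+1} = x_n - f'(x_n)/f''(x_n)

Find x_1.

f(x) = 3x^2 - 10x
f'(x) = 6x + (-10), f''(x) = 6
Newton step: x_1 = x_0 - f'(x_0)/f''(x_0)
f'(-4) = -34
x_1 = -4 - -34/6 = 5/3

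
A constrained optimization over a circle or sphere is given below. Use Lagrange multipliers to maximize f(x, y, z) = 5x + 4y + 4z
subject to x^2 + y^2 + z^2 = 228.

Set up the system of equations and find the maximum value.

Lagrange conditions: 5 = 2*lambda*x, 4 = 2*lambda*y, 4 = 2*lambda*z
So x:5 = y:4 = z:4, i.e. x = 5t, y = 4t, z = 4t
Constraint: t^2*(5^2 + 4^2 + 4^2) = 228
  t^2 * 57 = 228  =>  t = sqrt(4)
Maximum = 5*5t + 4*4t + 4*4t = 57*sqrt(4) = 114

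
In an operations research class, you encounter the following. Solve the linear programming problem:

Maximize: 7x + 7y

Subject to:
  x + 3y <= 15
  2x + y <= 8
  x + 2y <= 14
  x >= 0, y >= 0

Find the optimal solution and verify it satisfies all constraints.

Feasible vertices: (0, 0), (0, 5), (9/5, 22/5), (4, 0)
Objective 7x + 7y at each vertex:
  (0, 0): 0
  (0, 5): 35
  (9/5, 22/5): 217/5
  (4, 0): 28
Maximum is 217/5 at (9/5, 22/5).
Verify constraints at (x, y) = (9/5, 22/5):
  1*(9/5) + 3*(22/5) = 15 <= 15 (active)
  2*(9/5) + 1*(22/5) = 8 <= 8 (active)
  1*(9/5) + 2*(22/5) = 53/5 <= 14
  x = 9/5 >= 0, y = 22/5 >= 0. All constraints satisfied.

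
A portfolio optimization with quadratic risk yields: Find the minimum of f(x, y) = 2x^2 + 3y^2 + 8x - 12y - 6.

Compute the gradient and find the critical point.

f(x,y) = 2x^2 + 3y^2 + 8x - 12y - 6
df/dx = 4x + (8) = 0  =>  x = -2
df/dy = 6y + (-12) = 0  =>  y = 2
f(-2, 2) = 2*(-2)^2 + 3*(2)^2 + 8*(-2) + -12*(2) + -6 = -26
Hessian is diagonal with entries 4, 6 > 0, so this is a minimum.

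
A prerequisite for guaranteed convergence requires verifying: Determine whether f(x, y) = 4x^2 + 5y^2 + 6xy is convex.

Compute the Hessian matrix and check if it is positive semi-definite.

f(x,y) = 4x^2 + 5y^2 + 6xy
Hessian H = [[8, 6], [6, 10]]
trace(H) = 18, det(H) = 44
Eigenvalues: (18 +/- sqrt(148)) / 2 = 15.08, 2.917
Since both eigenvalues > 0, f is convex.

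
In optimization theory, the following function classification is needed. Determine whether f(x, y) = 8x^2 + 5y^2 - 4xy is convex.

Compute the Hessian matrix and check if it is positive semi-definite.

f(x,y) = 8x^2 + 5y^2 - 4xy
Hessian H = [[16, -4], [-4, 10]]
trace(H) = 26, det(H) = 144
Eigenvalues: (26 +/- sqrt(100)) / 2 = 18, 8
Since both eigenvalues > 0, f is convex.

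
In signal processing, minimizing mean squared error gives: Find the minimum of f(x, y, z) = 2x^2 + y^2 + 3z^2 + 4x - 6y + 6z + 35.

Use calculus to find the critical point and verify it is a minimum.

f(x,y,z) = 2x^2 + y^2 + 3z^2 + 4x - 6y + 6z + 35
df/dx = 4x + (4) = 0 => x = -1
df/dy = 2y + (-6) = 0 => y = 3
df/dz = 6z + (6) = 0 => z = -1
f(-1,3,-1) = 2*(-1)^2 + 1*(3)^2 + 3*(-1)^2 + 4*(-1) + -6*(3) + 6*(-1) + 35 = 21
Hessian is diagonal with entries 4, 2, 6 > 0, confirmed minimum.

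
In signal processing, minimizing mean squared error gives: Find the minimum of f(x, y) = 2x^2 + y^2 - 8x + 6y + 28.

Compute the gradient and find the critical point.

f(x,y) = 2x^2 + y^2 - 8x + 6y + 28
df/dx = 4x + (-8) = 0  =>  x = 2
df/dy = 2y + (6) = 0  =>  y = -3
f(2, -3) = 2*(2)^2 + 1*(-3)^2 + -8*(2) + 6*(-3) + 28 = 11
Hessian is diagonal with entries 4, 2 > 0, so this is a minimum.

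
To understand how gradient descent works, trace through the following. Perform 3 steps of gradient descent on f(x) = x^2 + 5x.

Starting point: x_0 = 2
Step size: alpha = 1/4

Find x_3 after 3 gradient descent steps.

f(x) = x^2 + 5x, f'(x) = 2x + (5)
Step 1: f'(2) = 9, x_1 = 2 - 1/4 * 9 = -1/4
Step 2: f'(-1/4) = 9/2, x_2 = -1/4 - 1/4 * 9/2 = -11/8
Step 3: f'(-11/8) = 9/4, x_3 = -11/8 - 1/4 * 9/4 = -31/16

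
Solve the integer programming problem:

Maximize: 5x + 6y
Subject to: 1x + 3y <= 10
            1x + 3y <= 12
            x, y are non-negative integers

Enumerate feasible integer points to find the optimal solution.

Constraint 1: 1x + 3y <= 10
Constraint 2: 1x + 3y <= 12
Feasible x range (need y >= 0): 0 <= x <= min(10/1, 12/1) => x in {0, ..., 10}.
Enumerate feasible integer points row by row (the coefficient of y is 6 > 0, so for each x the largest feasible y gives the best value):
  x = 0: y <= min((10 - 1*0)/3, (12 - 1*0)/3) => y in {0, ..., 3}; best 5*0 + 6*3 = 18
  x = 1: y <= min((10 - 1*1)/3, (12 - 1*1)/3) => y in {0, ..., 3}; best 5*1 + 6*3 = 23
  x = 2: y <= min((10 - 1*2)/3, (12 - 1*2)/3) => y in {0, ..., 2}; best 5*2 + 6*2 = 22
  x = 3: y <= min((10 - 1*3)/3, (12 - 1*3)/3) => y in {0, ..., 2}; best 5*3 + 6*2 = 27
  x = 4: y <= min((10 - 1*4)/3, (12 - 1*4)/3) => y in {0, ..., 2}; best 5*4 + 6*2 = 32
  x = 5: y <= min((10 - 1*5)/3, (12 - 1*5)/3) => y in {0, ..., 1}; best 5*5 + 6*1 = 31
  x = 6: y <= min((10 - 1*6)/3, (12 - 1*6)/3) => y in {0, ..., 1}; best 5*6 + 6*1 = 36
  x = 7: y <= min((10 - 1*7)/3, (12 - 1*7)/3) => y in {0, ..., 1}; best 5*7 + 6*1 = 41
  x = 8: y <= min((10 - 1*8)/3, (12 - 1*8)/3) => y in {0}; best 5*8 + 6*0 = 40
  x = 9: y <= min((10 - 1*9)/3, (12 - 1*9)/3) => y in {0}; best 5*9 + 6*0 = 45
  x = 10: y <= min((10 - 1*10)/3, (12 - 1*10)/3) => y in {0}; best 5*10 + 6*0 = 50
The maximum 5x + 6y = 50 is achieved at x = 10, y = 0.
Check: 1*10 + 3*0 = 10 <= 10 and 1*10 + 3*0 = 10 <= 12.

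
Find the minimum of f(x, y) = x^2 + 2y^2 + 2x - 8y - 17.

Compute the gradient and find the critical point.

f(x,y) = x^2 + 2y^2 + 2x - 8y - 17
df/dx = 2x + (2) = 0  =>  x = -1
df/dy = 4y + (-8) = 0  =>  y = 2
f(-1, 2) = 1*(-1)^2 + 2*(2)^2 + 2*(-1) + -8*(2) + -17 = -26
Hessian is diagonal with entries 2, 4 > 0, so this is a minimum.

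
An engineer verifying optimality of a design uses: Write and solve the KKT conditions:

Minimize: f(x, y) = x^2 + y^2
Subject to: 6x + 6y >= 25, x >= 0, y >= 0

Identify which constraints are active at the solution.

KKT conditions for min x^2 + y^2 s.t. 6x + 6y >= 25, x >= 0, y >= 0:
Stationarity: 2x = mu*6 + mu_x, 2y = mu*6 + mu_y, with mu, mu_x, mu_y >= 0
Complementary slackness: mu*(6x + 6y - 25) = 0, mu_x*x = 0, mu_y*y = 0
(0, 0) is infeasible (6*0 + 6*0 < 25), so if mu = 0 stationarity would force x = mu_x/2 >= 0, y = mu_y/2 >= 0 with mu_x*x = mu_y*y = 0, i.e. x = y = 0: contradiction. Hence mu > 0 and 6x + 6y = 25 is active.
Try x > 0, y > 0 (so mu_x = mu_y = 0): x = 6*mu/2, y = 6*mu/2
Substitute: 6*(6*mu/2) + 6*(6*mu/2) = 25
  mu*72/2 = 25 => mu = 25/36
x* = 25/12 > 0, y* = 25/12 > 0, consistent with mu_x = mu_y = 0.
f is convex and the constraints are linear, so this KKT point is the global minimum.
f* = 625/72
Active constraints: 6x + 6y >= 25 (holds with equality, mu = 25/36 > 0); x >= 0 and y >= 0 are inactive (mu_x = mu_y = 0).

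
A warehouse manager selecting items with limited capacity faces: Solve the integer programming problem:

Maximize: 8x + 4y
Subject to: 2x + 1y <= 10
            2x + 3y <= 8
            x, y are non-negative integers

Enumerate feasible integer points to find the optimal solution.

Constraint 1: 2x + 1y <= 10
Constraint 2: 2x + 3y <= 8
Feasible x range (need y >= 0): 0 <= x <= min(10/2, 8/2) => x in {0, ..., 4}.
Enumerate feasible integer points row by row (the coefficient of y is 4 > 0, so for each x the largest feasible y gives the best value):
  x = 0: y <= min((10 - 2*0)/1, (8 - 2*0)/3) => y in {0, ..., 2}; best 8*0 + 4*2 = 8
  x = 1: y <= min((10 - 2*1)/1, (8 - 2*1)/3) => y in {0, ..., 2}; best 8*1 + 4*2 = 16
  x = 2: y <= min((10 - 2*2)/1, (8 - 2*2)/3) => y in {0, ..., 1}; best 8*2 + 4*1 = 20
  x = 3: y <= min((10 - 2*3)/1, (8 - 2*3)/3) => y in {0}; best 8*3 + 4*0 = 24
  x = 4: y <= min((10 - 2*4)/1, (8 - 2*4)/3) => y in {0}; best 8*4 + 4*0 = 32
The maximum 8x + 4y = 32 is achieved at x = 4, y = 0.
Check: 2*4 + 1*0 = 8 <= 10 and 2*4 + 3*0 = 8 <= 8.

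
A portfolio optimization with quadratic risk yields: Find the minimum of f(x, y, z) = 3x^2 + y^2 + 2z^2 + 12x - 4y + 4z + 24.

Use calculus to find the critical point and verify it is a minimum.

f(x,y,z) = 3x^2 + y^2 + 2z^2 + 12x - 4y + 4z + 24
df/dx = 6x + (12) = 0 => x = -2
df/dy = 2y + (-4) = 0 => y = 2
df/dz = 4z + (4) = 0 => z = -1
f(-2,2,-1) = 3*(-2)^2 + 1*(2)^2 + 2*(-1)^2 + 12*(-2) + -4*(2) + 4*(-1) + 24 = 6
Hessian is diagonal with entries 6, 2, 4 > 0, confirmed minimum.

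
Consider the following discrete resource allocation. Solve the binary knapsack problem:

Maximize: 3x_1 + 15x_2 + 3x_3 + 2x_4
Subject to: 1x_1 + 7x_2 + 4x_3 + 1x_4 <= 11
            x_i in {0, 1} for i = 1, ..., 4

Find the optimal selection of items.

Items: item 1 (v=3, w=1), item 2 (v=15, w=7), item 3 (v=3, w=4), item 4 (v=2, w=1)
Capacity: 11
Checking all 16 subsets (w = total weight, v = total value):
  {}: w = 0, v = 0
  {1}: w = 1, v = 3
  {2}: w = 7, v = 15
  {3}: w = 4, v = 3
  {4}: w = 1, v = 2
  {1, 2}: w = 8, v = 18
  {1, 3}: w = 5, v = 6
  {1, 4}: w = 2, v = 5
  {2, 3}: w = 11, v = 18
  {2, 4}: w = 8, v = 17
  {3, 4}: w = 5, v = 5
  {1, 2, 3}: w = 12 > 11, infeasible
  {1, 2, 4}: w = 9, v = 20
  {1, 3, 4}: w = 6, v = 8
  {2, 3, 4}: w = 12 > 11, infeasible
  {1, 2, 3, 4}: w = 13 > 11, infeasible
Best feasible subset: items [1, 2, 4]
Total weight: 9 <= 11, total value: 20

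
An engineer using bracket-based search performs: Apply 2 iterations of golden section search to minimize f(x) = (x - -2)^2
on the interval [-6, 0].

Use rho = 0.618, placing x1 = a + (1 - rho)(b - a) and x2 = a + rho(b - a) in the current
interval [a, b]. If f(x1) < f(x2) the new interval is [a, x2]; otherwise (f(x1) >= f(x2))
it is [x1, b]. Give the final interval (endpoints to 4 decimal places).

Golden section search for min of f(x) = (x - -2)^2 on [-6, 0].
Each step: x1 = a + (1 - rho)(b - a), x2 = a + rho(b - a); if f(x1) < f(x2) keep [a, x2], otherwise keep [x1, b].
Step 1: [-6.0000, 0.0000], x1=-3.7080 (f=2.9173), x2=-2.2920 (f=0.0853); f(x1) > f(x2) => keep [-3.7080, 0.0000]
Step 2: [-3.7080, 0.0000], x1=-2.2915 (f=0.0850), x2=-1.4165 (f=0.3405); f(x1) < f(x2) => keep [-3.7080, -1.4165]
Final interval: [-3.7080, -1.4165]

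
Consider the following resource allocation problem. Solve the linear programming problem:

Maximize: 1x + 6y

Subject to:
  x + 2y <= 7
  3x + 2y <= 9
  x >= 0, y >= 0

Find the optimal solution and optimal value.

Feasible vertices: (0, 0), (0, 7/2), (1, 3), (3, 0)
Objective 1x + 6y at each:
  (0, 0): 0
  (0, 7/2): 21
  (1, 3): 19
  (3, 0): 3
Maximum is 21 at (0, 7/2).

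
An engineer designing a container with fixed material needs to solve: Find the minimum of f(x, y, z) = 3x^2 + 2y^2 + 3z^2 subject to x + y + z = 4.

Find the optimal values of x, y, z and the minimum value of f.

Using Lagrange multipliers on f = 3x^2 + 2y^2 + 3z^2 with constraint x + y + z = 4:
Conditions: 2*3*x = lambda, 2*2*y = lambda, 2*3*z = lambda
So x = lambda/6, y = lambda/4, z = lambda/6
Substituting into constraint: lambda * (7/12) = 4
lambda = 48/7
x = 8/7, y = 12/7, z = 8/7
Minimum value = 96/7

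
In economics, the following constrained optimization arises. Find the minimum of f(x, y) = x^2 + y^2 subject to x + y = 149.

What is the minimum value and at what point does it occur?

Substitute y = 149 - x into f(x,y) = x^2 + y^2:
g(x) = x^2 + (149 - x)^2 = 2x^2 - 298x + 22201
g'(x) = 4x - 298 = 0  =>  x = 149/2
y = 149 - 149/2 = 149/2
Minimum value = (149/2)^2 + (149/2)^2 = 22201/2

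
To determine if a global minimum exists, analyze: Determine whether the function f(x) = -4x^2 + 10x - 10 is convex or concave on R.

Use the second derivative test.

f(x) = -4x^2 + 10x - 10
f'(x) = -8x + 10
f''(x) = -8
Since f''(x) = -8 < 0 for all x, f is concave on R.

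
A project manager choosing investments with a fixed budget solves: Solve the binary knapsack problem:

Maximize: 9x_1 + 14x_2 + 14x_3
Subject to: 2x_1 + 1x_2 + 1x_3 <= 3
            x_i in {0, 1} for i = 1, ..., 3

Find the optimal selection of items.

Items: item 1 (v=9, w=2), item 2 (v=14, w=1), item 3 (v=14, w=1)
Capacity: 3
Checking all 8 subsets (w = total weight, v = total value):
  {}: w = 0, v = 0
  {1}: w = 2, v = 9
  {2}: w = 1, v = 14
  {3}: w = 1, v = 14
  {1, 2}: w = 3, v = 23
  {1, 3}: w = 3, v = 23
  {2, 3}: w = 2, v = 28
  {1, 2, 3}: w = 4 > 3, infeasible
Best feasible subset: items [2, 3]
Total weight: 2 <= 3, total value: 28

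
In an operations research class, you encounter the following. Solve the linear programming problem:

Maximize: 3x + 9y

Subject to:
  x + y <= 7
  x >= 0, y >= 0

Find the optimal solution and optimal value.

The feasible region has vertices at [(0, 0), (7, 0), (0, 7)].
Checking objective 3x + 9y at each vertex:
  (0, 0): 3*0 + 9*0 = 0
  (7, 0): 3*7 + 9*0 = 21
  (0, 7): 3*0 + 9*7 = 63
Maximum is 63 at (0, 7).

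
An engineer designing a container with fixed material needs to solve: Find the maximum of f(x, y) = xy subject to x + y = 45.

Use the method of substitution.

Substitute y = 45 - x into f(x,y) = xy:
g(x) = x(45 - x) = 45x - x^2
g'(x) = 45 - 2x = 0  =>  x = 45/2
y = 45 - 45/2 = 45/2
Maximum value = (45/2) * (45/2) = 2025/4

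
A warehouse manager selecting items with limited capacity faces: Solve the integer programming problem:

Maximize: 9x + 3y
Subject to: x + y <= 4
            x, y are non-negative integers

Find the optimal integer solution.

Objective: 9x + 3y, constraint: x + y <= 4
Coefficient of x is 9 >= coefficient of y is 3, so allocate the entire budget to x.
Optimal: x = 4, y = 0, value = 36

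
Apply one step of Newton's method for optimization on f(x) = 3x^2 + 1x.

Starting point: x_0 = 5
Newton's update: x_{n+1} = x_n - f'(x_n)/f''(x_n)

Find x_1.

f(x) = 3x^2 + 1x
f'(x) = 6x + (1), f''(x) = 6
Newton step: x_1 = x_0 - f'(x_0)/f''(x_0)
f'(5) = 31
x_1 = 5 - 31/6 = -1/6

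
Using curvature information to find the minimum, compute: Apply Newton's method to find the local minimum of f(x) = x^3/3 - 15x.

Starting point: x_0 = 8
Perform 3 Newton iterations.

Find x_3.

f(x) = x^3/3 - 15x
f'(x) = x^2 - 15, f''(x) = 2x
Newton update: x_{n+1} = x_n - (x_n^2 - 15)/(2*x_n)
Step 1: x_0 = 8, f'=49, f''=16, x_1 = 79/16
Step 2: x_1 = 79/16, f'=2401/256, f''=79/8, x_2 = 10081/2528
Step 3: x_2 = 10081/2528, f'=5764801/6390784, f''=10081/1264, x_3 = 197488321/50969536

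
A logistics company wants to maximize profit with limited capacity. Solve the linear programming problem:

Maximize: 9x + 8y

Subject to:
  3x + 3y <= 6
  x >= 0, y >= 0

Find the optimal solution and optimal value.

The feasible region has vertices at [(0, 0), (2, 0), (0, 2)].
Checking objective 9x + 8y at each vertex:
  (0, 0): 9*0 + 8*0 = 0
  (2, 0): 9*2 + 8*0 = 18
  (0, 2): 9*0 + 8*2 = 16
Maximum is 18 at (2, 0).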